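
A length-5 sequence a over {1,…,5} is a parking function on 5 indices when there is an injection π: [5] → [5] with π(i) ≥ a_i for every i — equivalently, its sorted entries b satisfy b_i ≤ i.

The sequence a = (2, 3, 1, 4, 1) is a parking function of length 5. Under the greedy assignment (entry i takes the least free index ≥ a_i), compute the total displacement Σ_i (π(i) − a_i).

4

Σπ = 5·6/2 = 15 (π permutes [5]); Σa = 2+3+1+4+1 = 11; disp = 15−11 = 4.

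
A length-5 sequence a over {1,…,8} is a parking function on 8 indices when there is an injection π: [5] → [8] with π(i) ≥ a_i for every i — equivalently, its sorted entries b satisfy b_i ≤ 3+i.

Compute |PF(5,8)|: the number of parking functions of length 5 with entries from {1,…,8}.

#PF = 4·9^4 = 4·6561 = 26244 [KW]
One tuple (1,1,8,3,2) → sorted (1,1,2,3,8): b_i ≤ 3+i ∀i, a PF.

26244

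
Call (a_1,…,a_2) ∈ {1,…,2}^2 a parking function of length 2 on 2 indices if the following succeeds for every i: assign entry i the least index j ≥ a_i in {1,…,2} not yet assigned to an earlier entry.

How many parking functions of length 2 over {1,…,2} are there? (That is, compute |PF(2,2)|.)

3

Count = 1·3^1 = 1 · 3 = 3
Example (1,1) → sorted (1,1): b_i ≤ i ∀i, a PF.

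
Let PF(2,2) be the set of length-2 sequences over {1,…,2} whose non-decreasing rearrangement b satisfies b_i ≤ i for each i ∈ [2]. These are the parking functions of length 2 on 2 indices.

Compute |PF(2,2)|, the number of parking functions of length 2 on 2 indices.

Count = (3−2)·3^(2−1) = 1×3 = 3 (Pollak)
Example (1,2) → sorted (1,2): b_i ≤ i ∀i, a PF.

3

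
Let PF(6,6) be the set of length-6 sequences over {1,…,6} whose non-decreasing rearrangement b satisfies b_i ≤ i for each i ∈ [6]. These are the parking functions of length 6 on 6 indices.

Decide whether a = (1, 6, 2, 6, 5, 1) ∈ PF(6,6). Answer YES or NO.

NO

Sorted: b = (1, 1, 2, 5, 6, 6).
  b_1=1 ≤ 1
  b_2=1 ≤ 2
  b_3=2 ≤ 3
  b_4=5 > 4
  fails at i=4 ⇒ NO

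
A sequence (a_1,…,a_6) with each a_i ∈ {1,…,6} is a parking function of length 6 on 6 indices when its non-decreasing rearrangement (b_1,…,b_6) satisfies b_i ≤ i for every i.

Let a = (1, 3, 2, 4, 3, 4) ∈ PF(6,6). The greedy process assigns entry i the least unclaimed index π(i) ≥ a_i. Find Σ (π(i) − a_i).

Σπ(i) = 1+…+6 = 21; Σa = 1+3+2+4+3+4 = 17; disp = 21−17 = 4.

4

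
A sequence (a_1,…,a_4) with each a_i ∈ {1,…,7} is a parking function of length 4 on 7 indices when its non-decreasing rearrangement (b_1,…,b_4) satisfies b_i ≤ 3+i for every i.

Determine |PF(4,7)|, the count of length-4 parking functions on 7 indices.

Count = (7+1−4)·(7+1)^{4−1} = 4·512 = 2048 [KW]
Check (3,1,6,4) → sorted (1,3,4,6): b_i ≤ 3+i ∀i, a PF.

2048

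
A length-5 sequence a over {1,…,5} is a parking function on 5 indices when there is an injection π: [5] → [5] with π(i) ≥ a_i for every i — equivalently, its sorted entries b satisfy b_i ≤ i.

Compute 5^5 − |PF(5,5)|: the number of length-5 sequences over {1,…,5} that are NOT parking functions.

1829

Count = (5+1−5)·(5+1)^{5−1} = 1·1296 = 1296 (Konheim–Weiss)
Check (5,2,5,5,4) → sorted (2,4,5,5,5): b_1=2>1, not a PF.
5^5 − 1296 = 3125 − 1296 = 1829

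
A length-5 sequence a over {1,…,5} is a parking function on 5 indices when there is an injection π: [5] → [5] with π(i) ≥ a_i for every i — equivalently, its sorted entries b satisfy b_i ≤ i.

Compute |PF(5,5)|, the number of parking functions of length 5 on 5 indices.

Count = (5−5+1)·(5+1)^(5−1) = 1·1296 = 1296 (Konheim–Weiss)
Example (2,1,5,4,2) → sorted (1,2,2,4,5): b_i ≤ i ∀i, a PF.

1296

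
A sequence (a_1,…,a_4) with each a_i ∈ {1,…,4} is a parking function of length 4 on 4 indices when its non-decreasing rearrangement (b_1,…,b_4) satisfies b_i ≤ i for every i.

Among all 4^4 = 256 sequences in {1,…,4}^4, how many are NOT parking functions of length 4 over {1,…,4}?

131

#PF = (4−4+1)·(4+1)^(4−1) = 1×125 = 125 [KW]
E.g. (3,2,4,4) → sorted (2,3,4,4): b_1=2>1, not a PF.
So 256 − 125 = 131 fail.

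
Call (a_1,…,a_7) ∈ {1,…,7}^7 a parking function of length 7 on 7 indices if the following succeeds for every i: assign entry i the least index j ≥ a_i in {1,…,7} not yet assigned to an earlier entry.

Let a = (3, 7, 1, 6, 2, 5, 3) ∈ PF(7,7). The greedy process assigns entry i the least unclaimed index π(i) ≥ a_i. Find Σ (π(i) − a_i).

1

Σπ(i) = 1+…+7 = 28; Σa = 3+7+1+6+2+5+3 = 27; disp = 28−27 = 1.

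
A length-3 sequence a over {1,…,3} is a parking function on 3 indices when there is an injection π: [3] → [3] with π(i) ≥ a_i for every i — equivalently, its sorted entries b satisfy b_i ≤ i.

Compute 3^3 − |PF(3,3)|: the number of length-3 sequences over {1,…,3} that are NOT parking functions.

#PF = (3−3+1)·(3+1)^(3−1) = 1×16 = 16 (Pollak)
Check (3,3,3) → sorted (3,3,3): b_1=3>1, not a PF.
3^3 − 16 = 27 − 16 = 11

11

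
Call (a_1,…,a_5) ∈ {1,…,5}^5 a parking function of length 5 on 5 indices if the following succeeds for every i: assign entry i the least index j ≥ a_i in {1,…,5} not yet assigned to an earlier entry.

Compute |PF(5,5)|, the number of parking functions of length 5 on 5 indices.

1296

|PF(5,5)| = (5+1−5)·(5+1)^{5−1} = 1 · 1296 = 1296 [KW]
Example (2,1,2,2,1) → sorted (1,1,2,2,2): b_i ≤ i ∀i, a PF.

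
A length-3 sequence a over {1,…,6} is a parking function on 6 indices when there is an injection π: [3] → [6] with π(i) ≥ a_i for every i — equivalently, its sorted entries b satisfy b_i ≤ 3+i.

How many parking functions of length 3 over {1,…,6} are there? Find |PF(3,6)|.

#PF = 4·7^2 = 4 · 49 = 196
One tuple (4,2,6) → sorted (2,4,6): b_i ≤ 3+i ∀i, a PF.

196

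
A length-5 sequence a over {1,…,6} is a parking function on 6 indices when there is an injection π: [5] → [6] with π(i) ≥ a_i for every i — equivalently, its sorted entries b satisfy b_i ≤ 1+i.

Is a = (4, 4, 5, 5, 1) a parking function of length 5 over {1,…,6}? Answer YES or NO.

Rearranged: b = (1, 4, 4, 5, 5).
  b_1=1 ≤ 2
  b_2=4 > 3
  fails at i=2 ⇒ NO

NO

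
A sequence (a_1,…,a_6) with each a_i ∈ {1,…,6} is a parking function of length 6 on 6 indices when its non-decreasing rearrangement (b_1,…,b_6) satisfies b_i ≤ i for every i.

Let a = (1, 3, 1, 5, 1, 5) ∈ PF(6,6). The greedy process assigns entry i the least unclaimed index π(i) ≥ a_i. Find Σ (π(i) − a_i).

Σπ = 21 ({1..6} each once); Σa = 1+3+1+5+1+5 = 16; disp = 21−16 = 5.

5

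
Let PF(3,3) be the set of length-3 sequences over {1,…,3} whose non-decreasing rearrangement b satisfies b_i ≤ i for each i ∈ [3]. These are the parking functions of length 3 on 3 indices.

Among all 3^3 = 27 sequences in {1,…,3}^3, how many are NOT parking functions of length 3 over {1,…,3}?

11

|PF(3,3)| = 1·4^2 = 1·16 = 16 [KW]
E.g. (3,3,2) → sorted (2,3,3): b_1=2>1, not a PF.
Total 27; non-PF = 27−16 = 11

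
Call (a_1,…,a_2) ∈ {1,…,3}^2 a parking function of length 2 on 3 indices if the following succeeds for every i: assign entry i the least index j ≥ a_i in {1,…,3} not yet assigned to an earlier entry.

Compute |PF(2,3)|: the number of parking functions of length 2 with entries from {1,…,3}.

8

|PF(2,3)| = (3+1−2)·(3+1)^{2−1} = 2×4 = 8 (Konheim–Weiss)
E.g. (2,2) → sorted (2,2): b_i ≤ 1+i ∀i, a PF.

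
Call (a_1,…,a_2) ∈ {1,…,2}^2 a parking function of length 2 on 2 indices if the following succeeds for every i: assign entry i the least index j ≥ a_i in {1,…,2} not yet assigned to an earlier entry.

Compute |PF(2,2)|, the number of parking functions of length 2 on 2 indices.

|PF| = (2−2+1)·(2+1)^(2−1) = 1 · 3 = 3 [KW]
E.g. (1,1) → sorted (1,1): b_i ≤ i ∀i, a PF.

3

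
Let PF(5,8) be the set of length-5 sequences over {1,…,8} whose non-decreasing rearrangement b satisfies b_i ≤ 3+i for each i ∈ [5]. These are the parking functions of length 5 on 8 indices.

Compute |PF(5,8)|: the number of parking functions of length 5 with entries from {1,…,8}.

#PF = (9−5)·9^(5−1) = 4 · 6561 = 26244 (Konheim–Weiss)
E.g. (7,5,5,1,1) → sorted (1,1,5,5,7): b_i ≤ 3+i ∀i, a PF.

26244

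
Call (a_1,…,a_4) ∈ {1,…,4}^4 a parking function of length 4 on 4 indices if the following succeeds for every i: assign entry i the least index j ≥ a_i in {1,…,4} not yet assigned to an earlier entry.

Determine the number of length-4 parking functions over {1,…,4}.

|PF| = (4+1−4)·(4+1)^{4−1} = 1·125 = 125
Example (1,4,1,1) → sorted (1,1,1,4): b_i ≤ i ∀i, a PF.

125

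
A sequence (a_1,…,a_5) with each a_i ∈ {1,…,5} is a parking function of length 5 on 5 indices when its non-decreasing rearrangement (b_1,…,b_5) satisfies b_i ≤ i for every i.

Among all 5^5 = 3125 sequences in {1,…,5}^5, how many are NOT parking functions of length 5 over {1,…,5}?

|PF| = (5+1−5)·(5+1)^{5−1} = 1 · 1296 = 1296 (Konheim–Weiss)
Check (4,5,1,4,5) → sorted (1,4,4,5,5): b_2=4>2, not a PF.
Total 3125; non-PF = 3125−1296 = 1829

1829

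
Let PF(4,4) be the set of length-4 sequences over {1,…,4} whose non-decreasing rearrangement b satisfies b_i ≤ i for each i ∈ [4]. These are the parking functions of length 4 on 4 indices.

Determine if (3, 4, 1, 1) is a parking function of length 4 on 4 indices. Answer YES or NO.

Sorted: b = (1, 1, 3, 4).
  b_1=1 ≤ 1
  b_2=1 ≤ 2
  b_3=3 ≤ 3
  b_4=4 ≤ 4
All bounds hold ⇒ YES

YES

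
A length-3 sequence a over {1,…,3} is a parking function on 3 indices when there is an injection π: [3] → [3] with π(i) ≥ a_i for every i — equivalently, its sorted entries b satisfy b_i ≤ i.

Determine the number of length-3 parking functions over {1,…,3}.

16

|PF| = 1·4^2 = 1 · 16 = 16 [KW]
Check (1,1,3) → sorted (1,1,3): b_i ≤ i ∀i, a PF.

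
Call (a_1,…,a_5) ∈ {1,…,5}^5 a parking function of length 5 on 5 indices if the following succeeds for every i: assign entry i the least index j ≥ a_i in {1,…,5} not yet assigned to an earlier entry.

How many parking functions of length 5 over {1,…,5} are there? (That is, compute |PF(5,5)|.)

1296

Count = (5−5+1)·(5+1)^(5−1) = 1·1296 = 1296 [KW]
Check (2,5,2,4,1) → sorted (1,2,2,4,5): b_i ≤ i ∀i, a PF.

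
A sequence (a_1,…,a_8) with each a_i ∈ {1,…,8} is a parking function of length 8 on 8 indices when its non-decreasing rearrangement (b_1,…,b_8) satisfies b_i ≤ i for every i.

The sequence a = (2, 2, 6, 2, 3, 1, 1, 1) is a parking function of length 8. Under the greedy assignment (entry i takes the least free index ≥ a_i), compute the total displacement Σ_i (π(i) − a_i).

Σπ = 36 ({1..8} each once); Σa = 2+2+6+2+3+1+1+1 = 18; disp = 36−18 = 18.

18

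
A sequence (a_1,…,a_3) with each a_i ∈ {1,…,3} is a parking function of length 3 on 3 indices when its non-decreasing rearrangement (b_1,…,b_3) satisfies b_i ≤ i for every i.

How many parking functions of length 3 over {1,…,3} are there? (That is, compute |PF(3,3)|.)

#PF = (3−3+1)·(3+1)^(3−1) = 1×16 = 16 (Pollak)
One tuple (1,1,3) → sorted (1,1,3): b_i ≤ i ∀i, a PF.

16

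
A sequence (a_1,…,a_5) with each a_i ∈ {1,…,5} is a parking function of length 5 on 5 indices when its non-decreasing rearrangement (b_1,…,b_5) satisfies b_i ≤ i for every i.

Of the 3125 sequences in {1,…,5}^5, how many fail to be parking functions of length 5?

|PF(5,5)| = (5+1−5)·(5+1)^{5−1} = 1·1296 = 1296
One tuple (4,1,5,5,4) → sorted (1,4,4,5,5): b_2=4>2, not a PF.
So 3125 − 1296 = 1829 fail.

1829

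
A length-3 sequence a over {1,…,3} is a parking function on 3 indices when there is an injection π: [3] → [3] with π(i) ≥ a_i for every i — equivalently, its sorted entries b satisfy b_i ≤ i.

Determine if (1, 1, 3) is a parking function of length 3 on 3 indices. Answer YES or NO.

YES

Rearranged: b = (1, 1, 3).
  b_1=1 ≤ 1
  b_2=1 ≤ 2
  b_3=3 ≤ 3
All bounds hold ⇒ YES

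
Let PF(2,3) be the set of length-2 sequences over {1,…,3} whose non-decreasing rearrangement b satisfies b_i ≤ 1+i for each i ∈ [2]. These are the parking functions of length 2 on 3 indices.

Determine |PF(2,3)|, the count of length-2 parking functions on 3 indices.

8

Count = (3−2+1)·(3+1)^(2−1) = 2·4 = 8
Example (1,1) → sorted (1,1): b_i ≤ 1+i ∀i, a PF.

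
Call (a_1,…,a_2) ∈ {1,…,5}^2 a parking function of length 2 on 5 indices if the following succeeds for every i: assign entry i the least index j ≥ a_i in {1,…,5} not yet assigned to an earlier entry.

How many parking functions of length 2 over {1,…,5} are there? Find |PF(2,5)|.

|PF| = (6−2)·6^(2−1) = 4×6 = 24 (Konheim–Weiss)
One tuple (4,3) → sorted (3,4): b_i ≤ 3+i ∀i, a PF.

24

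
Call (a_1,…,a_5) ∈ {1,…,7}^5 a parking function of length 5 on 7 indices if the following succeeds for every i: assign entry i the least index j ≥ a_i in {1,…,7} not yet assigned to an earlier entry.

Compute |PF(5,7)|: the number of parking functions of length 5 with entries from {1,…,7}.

12288

Count = 3·8^4 = 3 · 4096 = 12288 [KW]
Example (1,3,3,5,5) → sorted (1,3,3,5,5): b_i ≤ 2+i ∀i, a PF.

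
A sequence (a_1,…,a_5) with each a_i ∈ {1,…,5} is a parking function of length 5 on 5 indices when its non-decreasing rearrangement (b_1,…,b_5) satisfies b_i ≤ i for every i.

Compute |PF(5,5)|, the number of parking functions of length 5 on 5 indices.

1296

Count = (6−5)·6^(5−1) = 1×1296 = 1296
E.g. (1,1,1,3,4) → sorted (1,1,1,3,4): b_i ≤ i ∀i, a PF.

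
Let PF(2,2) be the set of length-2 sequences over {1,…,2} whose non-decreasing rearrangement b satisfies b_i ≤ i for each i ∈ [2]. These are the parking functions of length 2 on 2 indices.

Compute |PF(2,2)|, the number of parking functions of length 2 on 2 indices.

3

|PF| = (2+1−2)·(2+1)^{2−1} = 1·3 = 3 (Pollak)
Check (1,2) → sorted (1,2): b_i ≤ i ∀i, a PF.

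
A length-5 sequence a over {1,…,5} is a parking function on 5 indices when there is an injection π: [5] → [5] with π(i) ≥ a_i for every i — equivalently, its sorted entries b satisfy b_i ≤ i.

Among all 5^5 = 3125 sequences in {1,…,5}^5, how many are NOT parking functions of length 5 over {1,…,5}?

|PF| = (5−5+1)·(5+1)^(5−1) = 1·1296 = 1296 [KW]
Check (5,1,5,1,4) → sorted (1,1,4,5,5): b_3=4>3, not a PF.
Total 3125; non-PF = 3125−1296 = 1829

1829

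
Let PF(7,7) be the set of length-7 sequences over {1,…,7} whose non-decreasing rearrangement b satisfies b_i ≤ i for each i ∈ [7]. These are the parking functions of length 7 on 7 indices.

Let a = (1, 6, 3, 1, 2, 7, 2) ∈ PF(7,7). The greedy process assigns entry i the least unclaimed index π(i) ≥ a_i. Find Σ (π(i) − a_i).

6

Σπ = 7·8/2 = 28 (π permutes [7]); Σa = 1+6+3+1+2+7+2 = 22; disp = 28−22 = 6.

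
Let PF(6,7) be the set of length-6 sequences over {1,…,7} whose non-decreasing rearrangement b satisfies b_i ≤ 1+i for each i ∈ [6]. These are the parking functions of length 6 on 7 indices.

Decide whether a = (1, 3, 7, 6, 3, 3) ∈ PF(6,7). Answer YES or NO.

YES

Rearranged: b = (1, 3, 3, 3, 6, 7).
  b_1=1 ≤ 2
  b_2=3 ≤ 3
  b_3=3 ≤ 4
  b_4=3 ≤ 5
  b_5=6 ≤ 6
  b_6=7 ≤ 7
All bounds hold ⇒ YES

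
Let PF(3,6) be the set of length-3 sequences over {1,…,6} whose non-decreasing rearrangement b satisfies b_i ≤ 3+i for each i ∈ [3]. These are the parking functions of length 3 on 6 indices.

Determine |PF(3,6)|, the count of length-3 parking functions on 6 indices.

196

Count = (6+1−3)·(6+1)^{3−1} = 4·49 = 196 (Pollak)
Example (3,4,2) → sorted (2,3,4): b_i ≤ 3+i ∀i, a PF.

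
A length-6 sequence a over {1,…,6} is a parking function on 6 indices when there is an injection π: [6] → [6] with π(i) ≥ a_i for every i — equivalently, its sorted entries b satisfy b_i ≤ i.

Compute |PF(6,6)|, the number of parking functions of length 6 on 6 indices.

|PF| = (6−6+1)·(6+1)^(6−1) = 1×16807 = 16807 (Konheim–Weiss)
Check (3,4,3,1,4,1) → sorted (1,1,3,3,4,4): b_i ≤ i ∀i, a PF.

16807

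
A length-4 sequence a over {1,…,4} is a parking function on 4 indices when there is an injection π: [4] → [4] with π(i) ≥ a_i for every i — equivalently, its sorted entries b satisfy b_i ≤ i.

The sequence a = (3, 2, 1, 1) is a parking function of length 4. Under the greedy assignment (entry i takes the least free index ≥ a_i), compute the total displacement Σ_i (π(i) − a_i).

3

Σπ = 4·5/2 = 10 (π permutes [4]); Σa = 3+2+1+1 = 7; disp = 10−7 = 3.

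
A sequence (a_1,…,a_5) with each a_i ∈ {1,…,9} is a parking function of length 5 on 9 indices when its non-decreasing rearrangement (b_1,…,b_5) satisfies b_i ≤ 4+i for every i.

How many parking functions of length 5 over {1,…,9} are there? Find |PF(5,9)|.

Count = (9+1−5)·(9+1)^{5−1} = 5 · 10000 = 50000 (Pollak)
Check (1,5,7,7,5) → sorted (1,5,5,7,7): b_i ≤ 4+i ∀i, a PF.

50000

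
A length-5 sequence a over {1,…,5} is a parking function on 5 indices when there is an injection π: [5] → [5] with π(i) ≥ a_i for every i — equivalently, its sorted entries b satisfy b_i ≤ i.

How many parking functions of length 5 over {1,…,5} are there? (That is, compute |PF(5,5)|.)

|PF(5,5)| = (5−5+1)·(5+1)^(5−1) = 1×1296 = 1296 (Pollak)
Check (3,5,3,2,1) → sorted (1,2,3,3,5): b_i ≤ i ∀i, a PF.

1296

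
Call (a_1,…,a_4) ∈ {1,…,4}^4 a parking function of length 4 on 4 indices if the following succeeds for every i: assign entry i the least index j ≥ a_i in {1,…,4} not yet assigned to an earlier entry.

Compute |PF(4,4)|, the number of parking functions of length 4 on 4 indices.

|PF(4,4)| = 1·5^3 = 1 · 125 = 125 (Pollak)
One tuple (3,4,2,1) → sorted (1,2,3,4): b_i ≤ i ∀i, a PF.

125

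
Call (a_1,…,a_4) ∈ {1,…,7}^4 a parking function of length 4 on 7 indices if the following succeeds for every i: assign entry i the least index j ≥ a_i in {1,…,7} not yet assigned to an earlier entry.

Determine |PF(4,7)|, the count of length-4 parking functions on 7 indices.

|PF(4,7)| = (7−4+1)·(7+1)^(4−1) = 4·512 = 2048 (Pollak)
Example (4,3,5,3) → sorted (3,3,4,5): b_i ≤ 3+i ∀i, a PF.

2048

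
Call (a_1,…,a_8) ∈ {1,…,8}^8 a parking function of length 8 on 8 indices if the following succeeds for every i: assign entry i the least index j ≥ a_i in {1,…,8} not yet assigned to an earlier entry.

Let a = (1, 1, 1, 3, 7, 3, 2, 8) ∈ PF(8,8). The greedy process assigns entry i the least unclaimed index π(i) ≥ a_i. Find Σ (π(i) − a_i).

Σπ = 36 ({1..8} each once); Σa = 1+1+1+3+7+3+2+8 = 26; disp = 36−26 = 10.

10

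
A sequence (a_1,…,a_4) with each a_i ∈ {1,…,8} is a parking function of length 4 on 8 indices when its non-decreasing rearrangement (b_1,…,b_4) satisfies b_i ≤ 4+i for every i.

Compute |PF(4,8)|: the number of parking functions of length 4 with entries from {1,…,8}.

3645

Count = (8−4+1)·(8+1)^(4−1) = 5·729 = 3645 [KW]
E.g. (5,6,3,2) → sorted (2,3,5,6): b_i ≤ 4+i ∀i, a PF.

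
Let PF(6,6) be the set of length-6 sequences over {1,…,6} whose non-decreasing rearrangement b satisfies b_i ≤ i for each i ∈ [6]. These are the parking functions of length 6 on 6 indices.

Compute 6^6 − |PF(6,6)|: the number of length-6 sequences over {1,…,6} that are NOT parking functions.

29849

Count = (6+1−6)·(6+1)^{6−1} = 1×16807 = 16807 (Konheim–Weiss)
One tuple (6,6,3,6,5,1) → sorted (1,3,5,6,6,6): b_2=3>2, not a PF.
6^6 − 16807 = 46656 − 16807 = 29849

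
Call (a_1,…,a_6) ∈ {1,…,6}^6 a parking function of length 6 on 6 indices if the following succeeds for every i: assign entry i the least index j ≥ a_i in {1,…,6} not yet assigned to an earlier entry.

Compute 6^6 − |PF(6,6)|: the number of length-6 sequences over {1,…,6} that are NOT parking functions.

Count = (6+1−6)·(6+1)^{6−1} = 1·16807 = 16807 [KW]
Check (6,6,5,5,4,5) → sorted (4,5,5,5,6,6): b_1=4>1, not a PF.
6^6 − 16807 = 46656 − 16807 = 29849

29849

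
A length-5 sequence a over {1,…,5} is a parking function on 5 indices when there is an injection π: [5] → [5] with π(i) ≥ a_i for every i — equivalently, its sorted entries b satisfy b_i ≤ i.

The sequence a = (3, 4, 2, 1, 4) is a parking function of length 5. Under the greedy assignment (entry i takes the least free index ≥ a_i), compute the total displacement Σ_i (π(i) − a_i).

1

Σπ = 5·6/2 = 15 (π permutes [5]); Σa = 3+4+2+1+4 = 14; disp = 15−14 = 1.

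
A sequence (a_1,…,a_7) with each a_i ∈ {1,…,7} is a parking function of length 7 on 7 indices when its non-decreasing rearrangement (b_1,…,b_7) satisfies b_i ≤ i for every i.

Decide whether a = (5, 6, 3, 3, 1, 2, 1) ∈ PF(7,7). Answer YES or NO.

Rearranged: b = (1, 1, 2, 3, 3, 5, 6).
  b_1=1 ≤ 1
  b_2=1 ≤ 2
  b_3=2 ≤ 3
  b_4=3 ≤ 4
  b_5=3 ≤ 5
  b_6=5 ≤ 6
  b_7=6 ≤ 7
All bounds hold ⇒ YES

YES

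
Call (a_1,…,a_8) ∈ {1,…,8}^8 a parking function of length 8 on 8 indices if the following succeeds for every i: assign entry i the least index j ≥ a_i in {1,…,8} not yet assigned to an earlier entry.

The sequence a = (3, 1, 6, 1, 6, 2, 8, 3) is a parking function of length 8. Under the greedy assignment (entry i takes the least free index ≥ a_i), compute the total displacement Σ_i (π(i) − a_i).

Σπ(i) = 1+…+8 = 36; Σa = 3+1+6+1+6+2+8+3 = 30; disp = 36−30 = 6.

6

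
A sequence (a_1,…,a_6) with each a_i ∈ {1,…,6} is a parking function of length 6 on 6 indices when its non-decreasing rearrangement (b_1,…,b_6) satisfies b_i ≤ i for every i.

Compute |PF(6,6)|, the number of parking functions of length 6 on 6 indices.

|PF| = (7−6)·7^(6−1) = 1×16807 = 16807
Check (1,2,6,1,1,5) → sorted (1,1,1,2,5,6): b_i ≤ i ∀i, a PF.

16807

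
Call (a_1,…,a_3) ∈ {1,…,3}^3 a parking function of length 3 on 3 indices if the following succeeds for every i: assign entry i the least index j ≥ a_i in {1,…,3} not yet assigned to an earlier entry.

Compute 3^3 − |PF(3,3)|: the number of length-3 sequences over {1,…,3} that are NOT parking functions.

11

|PF| = (4−3)·4^(3−1) = 1×16 = 16 [KW]
One tuple (3,3,3) → sorted (3,3,3): b_1=3>1, not a PF.
So 27 − 16 = 11 fail.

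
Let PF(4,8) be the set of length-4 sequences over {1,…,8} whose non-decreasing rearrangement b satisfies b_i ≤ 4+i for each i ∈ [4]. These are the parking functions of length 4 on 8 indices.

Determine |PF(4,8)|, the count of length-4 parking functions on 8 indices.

|PF(4,8)| = (8−4+1)·(8+1)^(4−1) = 5×729 = 3645 (Konheim–Weiss)
E.g. (4,3,1,8) → sorted (1,3,4,8): b_i ≤ 4+i ∀i, a PF.

3645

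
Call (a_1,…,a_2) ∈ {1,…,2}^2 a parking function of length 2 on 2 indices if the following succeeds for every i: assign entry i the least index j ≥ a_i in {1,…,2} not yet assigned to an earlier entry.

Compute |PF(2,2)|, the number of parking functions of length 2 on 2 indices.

3

#PF = (2−2+1)·(2+1)^(2−1) = 1 · 3 = 3 (Konheim–Weiss)
E.g. (1,2) → sorted (1,2): b_i ≤ i ∀i, a PF.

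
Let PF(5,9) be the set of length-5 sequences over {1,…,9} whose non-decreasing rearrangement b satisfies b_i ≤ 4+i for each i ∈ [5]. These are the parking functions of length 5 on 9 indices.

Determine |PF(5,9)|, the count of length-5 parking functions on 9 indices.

|PF(5,9)| = (9+1−5)·(9+1)^{5−1} = 5·10000 = 50000
Example (1,4,6,6,3) → sorted (1,3,4,6,6): b_i ≤ 4+i ∀i, a PF.

50000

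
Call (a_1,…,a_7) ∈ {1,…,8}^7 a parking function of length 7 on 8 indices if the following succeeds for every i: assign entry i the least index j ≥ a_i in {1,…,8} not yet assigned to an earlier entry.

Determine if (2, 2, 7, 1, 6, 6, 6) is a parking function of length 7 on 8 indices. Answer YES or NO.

Rearranged: b = (1, 2, 2, 6, 6, 6, 7).
  b_1=1 ≤ 2
  b_2=2 ≤ 3
  b_3=2 ≤ 4
  b_4=6 > 5
  fails at i=4 ⇒ NO

NO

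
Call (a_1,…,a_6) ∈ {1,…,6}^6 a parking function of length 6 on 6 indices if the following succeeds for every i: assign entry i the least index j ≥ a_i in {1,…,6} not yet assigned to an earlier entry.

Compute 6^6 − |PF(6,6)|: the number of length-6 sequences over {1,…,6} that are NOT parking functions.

29849

#PF = 1·7^5 = 1 · 16807 = 16807 (Konheim–Weiss)
Example (6,6,3,2,5,5) → sorted (2,3,5,5,6,6): b_1=2>1, not a PF.
6^6 − 16807 = 46656 − 16807 = 29849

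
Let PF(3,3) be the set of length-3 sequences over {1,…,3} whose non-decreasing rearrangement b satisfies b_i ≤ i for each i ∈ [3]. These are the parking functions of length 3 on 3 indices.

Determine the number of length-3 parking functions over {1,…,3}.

|PF(3,3)| = 1·4^2 = 1×16 = 16
One tuple (2,1,1) → sorted (1,1,2): b_i ≤ i ∀i, a PF.

16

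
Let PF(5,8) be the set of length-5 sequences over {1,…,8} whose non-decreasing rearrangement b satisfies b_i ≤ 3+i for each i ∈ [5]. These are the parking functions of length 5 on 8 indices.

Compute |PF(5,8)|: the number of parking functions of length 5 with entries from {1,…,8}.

Count = (8+1−5)·(8+1)^{5−1} = 4 · 6561 = 26244 [KW]
Check (8,4,4,2,5) → sorted (2,4,4,5,8): b_i ≤ 3+i ∀i, a PF.

26244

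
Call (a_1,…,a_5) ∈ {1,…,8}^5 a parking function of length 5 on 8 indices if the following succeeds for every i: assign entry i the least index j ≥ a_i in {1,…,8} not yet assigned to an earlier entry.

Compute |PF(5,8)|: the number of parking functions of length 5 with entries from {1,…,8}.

#PF = (8+1−5)·(8+1)^{5−1} = 4·6561 = 26244 (Pollak)
Example (7,4,6,7,1) → sorted (1,4,6,7,7): b_i ≤ 3+i ∀i, a PF.

26244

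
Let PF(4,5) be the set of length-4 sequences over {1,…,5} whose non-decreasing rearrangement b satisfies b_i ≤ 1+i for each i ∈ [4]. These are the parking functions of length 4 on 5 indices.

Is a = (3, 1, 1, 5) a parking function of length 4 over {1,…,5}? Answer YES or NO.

Sorted: b = (1, 1, 3, 5).
  b_1=1 ≤ 2
  b_2=1 ≤ 3
  b_3=3 ≤ 4
  b_4=5 ≤ 5
All bounds hold ⇒ YES

YES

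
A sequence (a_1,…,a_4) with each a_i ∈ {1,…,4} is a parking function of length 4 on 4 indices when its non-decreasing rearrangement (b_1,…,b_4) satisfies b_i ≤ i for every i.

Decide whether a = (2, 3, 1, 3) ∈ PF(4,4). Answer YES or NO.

YES

Sorted: b = (1, 2, 3, 3).
  b_1=1 ≤ 1
  b_2=2 ≤ 2
  b_3=3 ≤ 3
  b_4=3 ≤ 4
All bounds hold ⇒ YES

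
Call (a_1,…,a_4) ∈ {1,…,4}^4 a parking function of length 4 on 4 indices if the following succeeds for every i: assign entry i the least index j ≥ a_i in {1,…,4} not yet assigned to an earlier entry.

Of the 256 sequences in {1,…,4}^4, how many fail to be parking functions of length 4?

Count = 1·5^3 = 1×125 = 125
Check (2,3,4,3) → sorted (2,3,3,4): b_1=2>1, not a PF.
So 256 − 125 = 131 fail.

131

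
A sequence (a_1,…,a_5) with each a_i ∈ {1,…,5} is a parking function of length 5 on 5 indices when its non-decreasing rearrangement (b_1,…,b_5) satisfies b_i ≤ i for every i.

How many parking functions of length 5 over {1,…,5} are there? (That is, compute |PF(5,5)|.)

1296

Count = (5−5+1)·(5+1)^(5−1) = 1·1296 = 1296 (Konheim–Weiss)
One tuple (1,4,3,2,5) → sorted (1,2,3,4,5): b_i ≤ i ∀i, a PF.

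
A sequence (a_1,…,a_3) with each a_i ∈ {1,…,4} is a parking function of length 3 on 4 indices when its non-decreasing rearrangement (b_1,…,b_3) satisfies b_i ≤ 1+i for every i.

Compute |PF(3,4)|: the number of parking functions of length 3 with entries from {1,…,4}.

|PF| = (4+1−3)·(4+1)^{3−1} = 2 · 25 = 50 (Pollak)
E.g. (2,2,1) → sorted (1,2,2): b_i ≤ 1+i ∀i, a PF.

50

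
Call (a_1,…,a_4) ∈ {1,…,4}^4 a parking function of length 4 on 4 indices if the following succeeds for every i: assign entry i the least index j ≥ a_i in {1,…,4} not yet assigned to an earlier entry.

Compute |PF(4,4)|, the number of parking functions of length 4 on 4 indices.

125

Count = (4−4+1)·(4+1)^(4−1) = 1 · 125 = 125
One tuple (2,2,1,3) → sorted (1,2,2,3): b_i ≤ i ∀i, a PF.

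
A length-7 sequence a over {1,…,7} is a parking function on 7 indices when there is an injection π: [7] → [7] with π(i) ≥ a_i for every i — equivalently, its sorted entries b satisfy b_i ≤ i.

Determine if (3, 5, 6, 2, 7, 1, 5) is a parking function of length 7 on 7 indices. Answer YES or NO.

NO

Order a: b = (1, 2, 3, 5, 5, 6, 7).
  b_1=1 ≤ 1
  b_2=2 ≤ 2
  b_3=3 ≤ 3
  b_4=5 > 4
  fails at i=4 ⇒ NO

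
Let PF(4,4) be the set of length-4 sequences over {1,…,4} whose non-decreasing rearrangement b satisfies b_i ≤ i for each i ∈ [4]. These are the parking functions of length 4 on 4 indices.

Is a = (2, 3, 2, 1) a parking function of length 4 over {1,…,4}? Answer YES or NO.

YES

Order a: b = (1, 2, 2, 3).
  b_1=1 ≤ 1
  b_2=2 ≤ 2
  b_3=2 ≤ 3
  b_4=3 ≤ 4
All bounds hold ⇒ YES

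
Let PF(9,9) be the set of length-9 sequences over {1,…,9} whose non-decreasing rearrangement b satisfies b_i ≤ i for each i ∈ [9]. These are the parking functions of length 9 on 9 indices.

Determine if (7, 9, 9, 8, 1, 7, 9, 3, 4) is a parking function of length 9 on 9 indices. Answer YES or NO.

Order a: b = (1, 3, 4, 7, 7, 8, 9, 9, 9).
  b_1=1 ≤ 1
  b_2=3 > 2
  fails at i=2 ⇒ NO

NO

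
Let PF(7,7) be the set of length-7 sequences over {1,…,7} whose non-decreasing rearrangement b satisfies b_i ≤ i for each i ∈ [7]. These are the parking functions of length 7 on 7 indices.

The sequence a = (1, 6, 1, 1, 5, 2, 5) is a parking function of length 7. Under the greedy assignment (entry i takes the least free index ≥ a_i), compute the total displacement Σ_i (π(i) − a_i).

Σπ(i) = 1+…+7 = 28; Σa = 1+6+1+1+5+2+5 = 21; disp = 28−21 = 7.

7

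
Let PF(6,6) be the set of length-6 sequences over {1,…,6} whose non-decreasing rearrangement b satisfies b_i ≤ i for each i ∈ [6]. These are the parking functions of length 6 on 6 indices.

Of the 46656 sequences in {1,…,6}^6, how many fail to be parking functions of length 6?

Count = (6+1−6)·(6+1)^{6−1} = 1·16807 = 16807
Check (5,5,6,6,3,6) → sorted (3,5,5,6,6,6): b_1=3>1, not a PF.
6^6 − 16807 = 46656 − 16807 = 29849

29849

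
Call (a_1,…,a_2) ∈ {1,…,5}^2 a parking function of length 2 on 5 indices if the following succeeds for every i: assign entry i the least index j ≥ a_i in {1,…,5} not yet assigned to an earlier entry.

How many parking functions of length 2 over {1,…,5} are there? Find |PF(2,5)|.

24

|PF(2,5)| = (5+1−2)·(5+1)^{2−1} = 4·6 = 24 [KW]
One tuple (5,1) → sorted (1,5): b_i ≤ 3+i ∀i, a PF.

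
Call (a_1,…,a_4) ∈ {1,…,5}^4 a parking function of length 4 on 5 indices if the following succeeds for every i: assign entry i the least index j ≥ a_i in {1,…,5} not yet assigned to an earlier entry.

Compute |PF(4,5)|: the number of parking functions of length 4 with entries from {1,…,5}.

432

Count = (6−4)·6^(4−1) = 2 · 216 = 432 [KW]
Check (3,1,3,4) → sorted (1,3,3,4): b_i ≤ 1+i ∀i, a PF.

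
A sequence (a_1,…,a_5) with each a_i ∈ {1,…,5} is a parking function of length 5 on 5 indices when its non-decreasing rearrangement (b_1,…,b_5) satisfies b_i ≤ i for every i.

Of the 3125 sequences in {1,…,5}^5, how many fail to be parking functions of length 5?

1829

#PF = (5+1−5)·(5+1)^{5−1} = 1·1296 = 1296 [KW]
One tuple (3,2,4,5,4) → sorted (2,3,4,4,5): b_1=2>1, not a PF.
So 3125 − 1296 = 1829 fail.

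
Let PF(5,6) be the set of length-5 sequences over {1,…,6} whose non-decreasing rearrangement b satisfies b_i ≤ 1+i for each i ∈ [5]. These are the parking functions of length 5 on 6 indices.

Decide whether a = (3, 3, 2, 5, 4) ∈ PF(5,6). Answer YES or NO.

YES

Rearranged: b = (2, 3, 3, 4, 5).
  b_1=2 ≤ 2
  b_2=3 ≤ 3
  b_3=3 ≤ 4
  b_4=4 ≤ 5
  b_5=5 ≤ 6
All bounds hold ⇒ YES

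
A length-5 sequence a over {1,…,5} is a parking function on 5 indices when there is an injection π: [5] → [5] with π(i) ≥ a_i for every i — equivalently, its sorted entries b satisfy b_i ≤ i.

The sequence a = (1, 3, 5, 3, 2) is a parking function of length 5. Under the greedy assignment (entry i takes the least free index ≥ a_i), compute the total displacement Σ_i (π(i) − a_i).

1

Σπ = 15 ({1..5} each once); Σa = 1+3+5+3+2 = 14; disp = 15−14 = 1.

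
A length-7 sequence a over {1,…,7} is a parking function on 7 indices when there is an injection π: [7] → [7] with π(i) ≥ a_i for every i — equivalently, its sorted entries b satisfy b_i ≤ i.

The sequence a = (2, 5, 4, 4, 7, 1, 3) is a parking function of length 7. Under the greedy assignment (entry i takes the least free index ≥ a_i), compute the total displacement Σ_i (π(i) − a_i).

2

Σπ = 7·8/2 = 28 (π permutes [7]); Σa = 2+5+4+4+7+1+3 = 26; disp = 28−26 = 2.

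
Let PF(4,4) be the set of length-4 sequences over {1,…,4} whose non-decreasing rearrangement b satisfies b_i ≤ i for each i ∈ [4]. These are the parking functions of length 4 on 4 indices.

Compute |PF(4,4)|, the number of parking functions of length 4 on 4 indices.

125

#PF = (4+1−4)·(4+1)^{4−1} = 1×125 = 125 (Pollak)
Check (3,4,2,1) → sorted (1,2,3,4): b_i ≤ i ∀i, a PF.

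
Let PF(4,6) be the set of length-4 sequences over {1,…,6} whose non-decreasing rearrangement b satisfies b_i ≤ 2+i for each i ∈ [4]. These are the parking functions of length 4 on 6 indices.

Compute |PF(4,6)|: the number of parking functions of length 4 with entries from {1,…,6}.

1029

#PF = (7−4)·7^(4−1) = 3×343 = 1029 (Konheim–Weiss)
One tuple (6,2,2,2) → sorted (2,2,2,6): b_i ≤ 2+i ∀i, a PF.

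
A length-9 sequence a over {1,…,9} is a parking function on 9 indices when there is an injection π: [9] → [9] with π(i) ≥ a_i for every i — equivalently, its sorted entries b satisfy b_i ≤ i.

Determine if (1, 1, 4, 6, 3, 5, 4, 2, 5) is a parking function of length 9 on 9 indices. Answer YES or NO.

YES

Order a: b = (1, 1, 2, 3, 4, 4, 5, 5, 6).
  b_1=1 ≤ 1
  b_2=1 ≤ 2
  b_3=2 ≤ 3
  b_4=3 ≤ 4
  b_5=4 ≤ 5
  b_6=4 ≤ 6
  b_7=5 ≤ 7
  b_8=5 ≤ 8
  b_9=6 ≤ 9
All bounds hold ⇒ YES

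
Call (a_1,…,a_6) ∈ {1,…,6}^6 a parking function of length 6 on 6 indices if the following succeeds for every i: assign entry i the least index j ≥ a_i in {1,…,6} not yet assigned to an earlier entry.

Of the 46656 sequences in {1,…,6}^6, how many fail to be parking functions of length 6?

29849

#PF = (6+1−6)·(6+1)^{6−1} = 1·16807 = 16807 (Konheim–Weiss)
Example (4,2,5,6,5,3) → sorted (2,3,4,5,5,6): b_1=2>1, not a PF.
So 46656 − 16807 = 29849 fail.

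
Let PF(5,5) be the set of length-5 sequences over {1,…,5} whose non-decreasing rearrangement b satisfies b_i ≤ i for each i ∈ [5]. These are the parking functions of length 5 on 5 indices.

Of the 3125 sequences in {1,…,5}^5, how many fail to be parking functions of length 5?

|PF| = 1·6^4 = 1·1296 = 1296 [KW]
Check (2,5,3,4,5) → sorted (2,3,4,5,5): b_1=2>1, not a PF.
5^5 − 1296 = 3125 − 1296 = 1829

1829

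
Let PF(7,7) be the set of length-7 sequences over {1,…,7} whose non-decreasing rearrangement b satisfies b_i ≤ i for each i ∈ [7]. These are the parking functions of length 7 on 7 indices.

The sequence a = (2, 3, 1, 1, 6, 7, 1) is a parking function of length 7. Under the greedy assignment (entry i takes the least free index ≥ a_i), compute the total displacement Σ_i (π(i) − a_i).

7

Σπ(i) = 1+…+7 = 28; Σa = 2+3+1+1+6+7+1 = 21; disp = 28−21 = 7.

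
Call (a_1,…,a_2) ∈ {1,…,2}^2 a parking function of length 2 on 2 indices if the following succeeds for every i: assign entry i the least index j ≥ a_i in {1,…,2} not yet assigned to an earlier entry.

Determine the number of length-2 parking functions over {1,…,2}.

|PF| = (2+1−2)·(2+1)^{2−1} = 1×3 = 3 [KW]
Check (1,2) → sorted (1,2): b_i ≤ i ∀i, a PF.

3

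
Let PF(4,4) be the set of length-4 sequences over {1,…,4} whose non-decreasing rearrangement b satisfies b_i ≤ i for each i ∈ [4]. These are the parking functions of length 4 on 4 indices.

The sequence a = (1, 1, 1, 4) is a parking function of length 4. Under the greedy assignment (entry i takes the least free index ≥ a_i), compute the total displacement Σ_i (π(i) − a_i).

3

Σπ = 10 ({1..4} each once); Σa = 1+1+1+4 = 7; disp = 10−7 = 3.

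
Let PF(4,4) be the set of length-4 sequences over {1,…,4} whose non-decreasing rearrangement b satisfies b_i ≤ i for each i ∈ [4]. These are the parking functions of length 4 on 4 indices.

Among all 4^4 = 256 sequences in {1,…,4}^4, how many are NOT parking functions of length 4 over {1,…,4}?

131

#PF = (4−4+1)·(4+1)^(4−1) = 1 · 125 = 125
E.g. (4,4,3,4) → sorted (3,4,4,4): b_1=3>1, not a PF.
Total 256; non-PF = 256−125 = 131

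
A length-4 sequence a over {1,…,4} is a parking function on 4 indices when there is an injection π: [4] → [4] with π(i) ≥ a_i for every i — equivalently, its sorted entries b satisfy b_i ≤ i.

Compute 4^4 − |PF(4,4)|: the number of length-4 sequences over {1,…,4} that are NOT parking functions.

|PF(4,4)| = (4+1−4)·(4+1)^{4−1} = 1×125 = 125 (Konheim–Weiss)
E.g. (4,4,3,2) → sorted (2,3,4,4): b_1=2>1, not a PF.
4^4 − 125 = 256 − 125 = 131

131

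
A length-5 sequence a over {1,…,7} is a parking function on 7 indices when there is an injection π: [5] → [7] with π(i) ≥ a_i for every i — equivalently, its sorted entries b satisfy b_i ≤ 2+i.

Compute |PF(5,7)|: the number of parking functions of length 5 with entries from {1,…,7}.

Count = (8−5)·8^(5−1) = 3·4096 = 12288 (Pollak)
Example (3,5,5,1,1) → sorted (1,1,3,5,5): b_i ≤ 2+i ∀i, a PF.

12288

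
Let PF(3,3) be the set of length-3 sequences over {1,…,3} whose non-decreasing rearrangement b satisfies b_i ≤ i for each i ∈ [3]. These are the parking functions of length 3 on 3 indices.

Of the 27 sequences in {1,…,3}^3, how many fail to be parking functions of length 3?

11

Count = (3−3+1)·(3+1)^(3−1) = 1·16 = 16
Example (2,2,2) → sorted (2,2,2): b_1=2>1, not a PF.
Total 27; non-PF = 27−16 = 11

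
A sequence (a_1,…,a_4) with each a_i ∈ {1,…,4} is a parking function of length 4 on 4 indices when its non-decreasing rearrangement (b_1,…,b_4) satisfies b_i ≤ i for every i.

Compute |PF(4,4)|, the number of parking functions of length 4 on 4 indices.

125

|PF(4,4)| = (4+1−4)·(4+1)^{4−1} = 1 · 125 = 125 [KW]
E.g. (2,1,2,3) → sorted (1,2,2,3): b_i ≤ i ∀i, a PF.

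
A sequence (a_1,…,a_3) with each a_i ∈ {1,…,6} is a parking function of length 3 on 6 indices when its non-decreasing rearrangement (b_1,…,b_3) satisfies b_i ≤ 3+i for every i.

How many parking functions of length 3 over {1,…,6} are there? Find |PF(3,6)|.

Count = (7−3)·7^(3−1) = 4 · 49 = 196 [KW]
One tuple (1,3,3) → sorted (1,3,3): b_i ≤ 3+i ∀i, a PF.

196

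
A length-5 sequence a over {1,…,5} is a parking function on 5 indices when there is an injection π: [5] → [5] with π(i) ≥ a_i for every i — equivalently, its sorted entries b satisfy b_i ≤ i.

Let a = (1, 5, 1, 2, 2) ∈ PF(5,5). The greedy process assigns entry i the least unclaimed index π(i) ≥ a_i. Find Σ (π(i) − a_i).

Σπ = 15 ({1..5} each once); Σa = 1+5+1+2+2 = 11; disp = 15−11 = 4.

4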